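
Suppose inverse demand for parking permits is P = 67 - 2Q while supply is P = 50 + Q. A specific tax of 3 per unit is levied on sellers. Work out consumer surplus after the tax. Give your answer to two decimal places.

Pre-tax equilibrium: 67 - 2Q = 50 + Q gives Q* = 5.6667, P* = 55.6667.
A tax on sellers shifts supply up by 3: 67 - 2Q = 50 + Q + 3, so Q_t = 4.6667. Buyers pay P_b = 57.6667; sellers receive P_s = P_b - 3 = 54.6667.
Consumer surplus is the triangle under demand above P_b: (1/2)(4.6667)(67 - 57.6667) = 21.7778.

21.78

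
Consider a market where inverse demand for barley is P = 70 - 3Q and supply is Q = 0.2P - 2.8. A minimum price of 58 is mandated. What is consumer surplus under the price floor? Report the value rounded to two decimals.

Rewriting supply in inverse form: P = 14 + 5Q.
Without the control, 70 - 3Q = 14 + 5Q so Q* = 7 and P* = 49.
At P = 58, buyers demand (70 - 58)/3 = 4 while sellers would supply more, so the quantity traded is 4 at price 58.
CS is the triangle under demand above 58: (1/2)(4)(70 - 58) = 24.

24.00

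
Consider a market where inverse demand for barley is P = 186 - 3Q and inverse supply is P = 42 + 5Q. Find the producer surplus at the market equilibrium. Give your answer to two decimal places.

810.00

Equilibrium: 186 - 3Q = 42 + 5Q, so Q* = 18 and P* = 132.
PS is the area between P* and the supply curve from 0 to Q*: (1/2)(18)(90) = 810.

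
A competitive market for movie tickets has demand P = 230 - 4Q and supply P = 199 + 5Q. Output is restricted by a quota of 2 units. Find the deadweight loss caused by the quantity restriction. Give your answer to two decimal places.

9.39

Without the quota, 230 - 4Q = 199 + 5Q gives Q* = 3.4444.
At Q = 2 the demand price is 230 - 4(2) = 222 and the supply price is 199 + 5(2) = 209.
DWL = (1/2)(gap between curves at 2) x (Q* - 2) = (1/2)(13)(1.4444) = 9.3889.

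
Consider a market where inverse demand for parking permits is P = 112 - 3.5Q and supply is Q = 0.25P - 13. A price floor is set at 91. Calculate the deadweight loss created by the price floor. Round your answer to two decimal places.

15.00

Rewriting supply in inverse form: P = 52 + 4Q.
Without the control, 112 - 3.5Q = 52 + 4Q so Q* = 8 and P* = 84.
At P = 91, buyers demand (112 - 91)/3.5 = 6 while sellers would supply more, so the quantity traded is 6 at price 91.
At Q = 6 the demand price is 91 and the supply price is 76. Deadweight loss is the triangle between the curves from 6 to 8: (1/2)(91 - 76)(8 - 6) = 15.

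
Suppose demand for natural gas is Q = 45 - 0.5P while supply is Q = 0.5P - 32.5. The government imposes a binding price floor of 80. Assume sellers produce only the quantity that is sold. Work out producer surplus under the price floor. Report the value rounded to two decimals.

50.00

Rewriting demand in inverse form: P = 90 - 2Q.
Rewriting supply in inverse form: P = 65 + 2Q.
Free-market equilibrium: 90 - 2Q = 65 + 2Q gives Q* = 6.25, P* = 77.5.
At P = 80, buyers demand (90 - 80)/2 = 5 while sellers would supply more, so the quantity traded is 5 at price 80.
The supply price at Q = 5 is 75. PS is the trapezoid between 80 and supply over [0, 5]: (1/2)[(80 - 65) + (80 - 75)](5) = 50.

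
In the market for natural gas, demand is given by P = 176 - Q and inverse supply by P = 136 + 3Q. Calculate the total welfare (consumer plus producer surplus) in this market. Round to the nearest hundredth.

Setting demand equal to supply, 40 = 4Q, so Q* = 10 and P* = 166.
CS = (1/2)(10)(10) = 50 and PS = (1/2)(10)(30) = 150, so total surplus = 200.

200.00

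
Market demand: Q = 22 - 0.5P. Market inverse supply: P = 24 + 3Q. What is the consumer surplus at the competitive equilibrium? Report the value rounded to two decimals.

16.00

Rewriting demand in inverse form: P = 44 - 2Q.
Equilibrium: 44 - 2Q = 24 + 3Q, so Q* = 4 and P* = 36.
Consumer surplus is the triangle under demand above P*: (1/2)(4)(44 - 36) = (1/2)(4)(8) = 16.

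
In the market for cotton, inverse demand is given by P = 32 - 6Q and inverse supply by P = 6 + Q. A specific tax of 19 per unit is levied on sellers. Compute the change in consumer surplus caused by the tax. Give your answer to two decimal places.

Pre-tax equilibrium: 32 - 6Q = 6 + Q gives Q* = 3.7143, P* = 9.7143.
A tax on sellers shifts supply up by 19: 32 - 6Q = 6 + Q + 19, so Q_t = 1. Buyers pay P_b = 26; sellers receive P_s = P_b - 19 = 7.
Consumers lose the trapezoid between P* and P_b out to Q_t plus the triangle from Q_t to Q*: change in CS = 3 - 41.3878 = -38.3878.

-38.39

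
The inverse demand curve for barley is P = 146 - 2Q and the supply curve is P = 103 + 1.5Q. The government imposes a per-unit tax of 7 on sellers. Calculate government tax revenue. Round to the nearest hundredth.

Without the tax, 146 - 2Q = 103 + 1.5Q so Q* = 12.2857 and P* = 121.4286.
A tax on sellers shifts supply up by 7: 146 - 2Q = 103 + 1.5Q + 7, so Q_t = 10.2857. Buyers pay P_b = 125.4286; sellers receive P_s = P_b - 7 = 118.4286.
Tax revenue = t x Q_t = 7 x 10.2857 = 72.

72.00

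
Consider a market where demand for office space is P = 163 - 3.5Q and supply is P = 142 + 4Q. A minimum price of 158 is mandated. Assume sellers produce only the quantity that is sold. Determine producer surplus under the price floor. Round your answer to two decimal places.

Free-market equilibrium: 163 - 3.5Q = 142 + 4Q gives Q* = 2.8, P* = 153.2.
At the floor price 158, quantity demanded is (163 - 158)/3.5 = 1.4286; demand is the short side, so Q = 1.4286 trades at P = 158.
The supply price at Q = 1.4286 is 147.7143. PS is the trapezoid between 158 and supply over [0, 1.4286]: (1/2)[(158 - 142) + (158 - 147.7143)](1.4286) = 18.7755.

18.78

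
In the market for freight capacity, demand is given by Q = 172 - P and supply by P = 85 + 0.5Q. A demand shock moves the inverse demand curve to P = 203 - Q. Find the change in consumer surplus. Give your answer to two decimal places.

1412.22

Rewriting demand in inverse form: P = 172 - Q.
Initial equilibrium: Q_0 = 58, P_0 = 114; CS_0 = (1/2)(58)(58) = 1682, PS_0 = (1/2)(58)(29) = 841.
New equilibrium: 203 - Q = 85 + 0.5Q gives Q_1 = 78.6667, P_1 = 124.3333; CS_1 = 3094.2222, PS_1 = 1547.1111.
Change in consumer surplus = 3094.2222 - 1682 = 1412.2222.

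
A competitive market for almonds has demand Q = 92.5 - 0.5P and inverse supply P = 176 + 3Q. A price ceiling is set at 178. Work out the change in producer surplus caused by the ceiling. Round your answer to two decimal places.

Rewriting demand in inverse form: P = 185 - 2Q.
Free-market equilibrium: 185 - 2Q = 176 + 3Q gives Q* = 1.8, P* = 181.4.
At P = 178, sellers supply (178 - 176)/3 = 0.6667 while buyers want more, so the quantity traded is 0.6667 at price 178.
PS goes from (1/2)(1.8)(5.4) = 4.86 to 0.6667 (computed as (178 - 176)(0.6667) - (1/2)(3)(0.6667)^2), a change of -4.1933.

-4.19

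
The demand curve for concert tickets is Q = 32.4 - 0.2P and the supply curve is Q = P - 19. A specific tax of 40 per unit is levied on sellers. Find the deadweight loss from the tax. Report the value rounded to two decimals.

Rewriting demand in inverse form: P = 162 - 5Q.
Rewriting supply in inverse form: P = 19 + Q.
Without the tax, 162 - 5Q = 19 + Q so Q* = 23.8333 and P* = 42.8333.
With the tax, sellers need 40 more per unit: 162 - 5Q = 19 + Q + 40, so Q_t = 17.1667. Buyers pay P_b = 76.1667; sellers receive P_s = P_b - 40 = 36.1667.
Deadweight loss is the triangle between the curves from Q_t to Q*: (1/2)(23.8333 - 17.1667)(40) = 133.3333.

133.33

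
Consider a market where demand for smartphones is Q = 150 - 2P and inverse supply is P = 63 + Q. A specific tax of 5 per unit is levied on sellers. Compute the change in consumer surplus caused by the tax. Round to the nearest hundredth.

Rewriting demand in inverse form: P = 75 - 0.5Q.
Pre-tax equilibrium: 75 - 0.5Q = 63 + Q gives Q* = 8, P* = 71.
A tax on sellers shifts supply up by 5: 75 - 0.5Q = 63 + Q + 5, so Q_t = 4.6667. Buyers pay P_b = 72.6667; sellers receive P_s = P_b - 5 = 67.6667.
CS falls from (1/2)(8)(4) = 16 to (1/2)(4.6667)(2.3333) = 5.4444, a change of -10.5556.

-10.56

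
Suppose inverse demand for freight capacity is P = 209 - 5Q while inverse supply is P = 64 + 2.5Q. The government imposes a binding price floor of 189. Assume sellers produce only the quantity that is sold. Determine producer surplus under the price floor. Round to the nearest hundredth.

Free-market equilibrium: 209 - 5Q = 64 + 2.5Q gives Q* = 19.3333, P* = 112.3333.
At P = 189, buyers demand (209 - 189)/5 = 4 while sellers would supply more, so the quantity traded is 4 at price 189.
The supply price at Q = 4 is 74. PS is the trapezoid between 189 and supply over [0, 4]: (1/2)[(189 - 64) + (189 - 74)](4) = 480.

480.00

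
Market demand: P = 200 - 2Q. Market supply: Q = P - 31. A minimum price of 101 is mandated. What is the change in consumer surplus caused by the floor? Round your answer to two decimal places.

-723.19

Rewriting supply in inverse form: P = 31 + Q.
Free-market equilibrium: 200 - 2Q = 31 + Q gives Q* = 56.3333, P* = 87.3333.
At P = 101, buyers demand (200 - 101)/2 = 49.5 while sellers would supply more, so the quantity traded is 49.5 at price 101.
CS goes from (1/2)(56.3333)(112.6667) = 3173.4444 to 2450.25 (computed as (200 - 101)(49.5) - (1/2)(2)(49.5)^2), a change of -723.1944.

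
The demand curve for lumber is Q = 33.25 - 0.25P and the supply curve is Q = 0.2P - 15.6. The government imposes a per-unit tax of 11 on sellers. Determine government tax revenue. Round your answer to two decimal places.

53.78

Rewriting demand in inverse form: P = 133 - 4Q.
Rewriting supply in inverse form: P = 78 + 5Q.
Pre-tax equilibrium: 133 - 4Q = 78 + 5Q gives Q* = 6.1111, P* = 108.5556.
With the tax, sellers need 11 more per unit: 133 - 4Q = 78 + 5Q + 11, so Q_t = 4.8889. Buyers pay P_b = 113.4444; sellers receive P_s = P_b - 11 = 102.4444.
Tax revenue = t x Q_t = 11 x 4.8889 = 53.7778.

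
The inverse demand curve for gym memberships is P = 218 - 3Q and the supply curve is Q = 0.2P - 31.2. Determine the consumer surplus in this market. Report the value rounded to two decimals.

Rewriting supply in inverse form: P = 156 + 5Q.
Equilibrium: 218 - 3Q = 156 + 5Q, so Q* = 7.75 and P* = 194.75.
CS is the area between the demand curve and P* from 0 to Q*: (1/2)(7.75)(23.25) = 90.0938.

90.09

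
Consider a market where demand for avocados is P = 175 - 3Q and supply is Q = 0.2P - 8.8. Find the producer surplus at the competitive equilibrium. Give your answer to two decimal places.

670.35

Rewriting supply in inverse form: P = 44 + 5Q.
Equilibrium: 175 - 3Q = 44 + 5Q, so Q* = 16.375 and P* = 125.875.
The supply curve's price intercept is 44, so PS = (1/2)(Q*)(P* - 44) = (1/2)(16.375)(81.875) = 670.3516.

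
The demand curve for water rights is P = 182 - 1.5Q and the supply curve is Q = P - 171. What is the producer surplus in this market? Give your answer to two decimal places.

9.68

Rewriting supply in inverse form: P = 171 + Q.
Equilibrium: 182 - 1.5Q = 171 + Q, so Q* = 4.4 and P* = 175.4.
PS is the area between P* and the supply curve from 0 to Q*: (1/2)(4.4)(4.4) = 9.68.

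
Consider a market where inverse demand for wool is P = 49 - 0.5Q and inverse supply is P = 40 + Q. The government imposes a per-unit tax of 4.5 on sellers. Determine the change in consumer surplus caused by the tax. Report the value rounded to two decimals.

Pre-tax equilibrium: 49 - 0.5Q = 40 + Q gives Q* = 6, P* = 46.
With the tax, sellers need 4.5 more per unit: 49 - 0.5Q = 40 + Q + 4.5, so Q_t = 3. Buyers pay P_b = 47.5; sellers receive P_s = P_b - 4.5 = 43.
Consumers lose the trapezoid between P* and P_b out to Q_t plus the triangle from Q_t to Q*: change in CS = 2.25 - 9 = -6.75.

-6.75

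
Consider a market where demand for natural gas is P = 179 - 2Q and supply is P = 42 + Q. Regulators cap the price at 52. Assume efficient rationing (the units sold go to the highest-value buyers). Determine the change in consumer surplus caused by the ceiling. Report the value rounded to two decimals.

Free-market equilibrium: 179 - 2Q = 42 + Q gives Q* = 45.6667, P* = 87.6667.
At P = 52, sellers supply (52 - 42)/1 = 10 while buyers want more, so the quantity traded is 10 at price 52.
CS goes from (1/2)(45.6667)(91.3333) = 2085.4444 to 1170 (computed as (179 - 52)(10) - (1/2)(2)(10)^2), a change of -915.4444.

-915.44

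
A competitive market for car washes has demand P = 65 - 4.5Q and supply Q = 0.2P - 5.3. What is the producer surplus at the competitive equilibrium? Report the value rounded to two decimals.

Rewriting supply in inverse form: P = 26.5 + 5Q.
Setting demand equal to supply, 38.5 = 9.5Q, so Q* = 4.0526 and P* = 46.7632.
PS is the area between P* and the supply curve from 0 to Q*: (1/2)(4.0526)(20.2632) = 41.0596.

41.06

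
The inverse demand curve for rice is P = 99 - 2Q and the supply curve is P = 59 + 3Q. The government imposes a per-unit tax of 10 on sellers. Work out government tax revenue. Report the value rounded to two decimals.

60.00

Without the tax, 99 - 2Q = 59 + 3Q so Q* = 8 and P* = 83.
With the tax, sellers need 10 more per unit: 99 - 2Q = 59 + 3Q + 10, so Q_t = 6. Buyers pay P_b = 87; sellers receive P_s = P_b - 10 = 77.
Tax revenue = t x Q_t = 10 x 6 = 60.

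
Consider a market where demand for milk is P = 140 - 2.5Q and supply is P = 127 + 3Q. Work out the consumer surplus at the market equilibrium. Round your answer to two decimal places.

6.98

Set 140 - 2.5Q = 127 + 3Q, which gives 13 = 5.5Q, so Q* = 2.3636 and P* = 140 - 2.5(2.3636) = 134.0909.
CS is the area between the demand curve and P* from 0 to Q*: (1/2)(2.3636)(5.9091) = 6.9835.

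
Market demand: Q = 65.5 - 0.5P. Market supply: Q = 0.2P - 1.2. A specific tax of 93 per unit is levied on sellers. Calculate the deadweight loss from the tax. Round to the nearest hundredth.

Rewriting demand in inverse form: P = 131 - 2Q.
Rewriting supply in inverse form: P = 6 + 5Q.
Without the tax, 131 - 2Q = 6 + 5Q so Q* = 17.8571 and P* = 95.2857.
A tax on sellers shifts supply up by 93: 131 - 2Q = 6 + 5Q + 93, so Q_t = 4.5714. Buyers pay P_b = 121.8571; sellers receive P_s = P_b - 93 = 28.8571.
Deadweight loss is the triangle between the curves from Q_t to Q*: (1/2)(17.8571 - 4.5714)(93) = 617.7857.

617.79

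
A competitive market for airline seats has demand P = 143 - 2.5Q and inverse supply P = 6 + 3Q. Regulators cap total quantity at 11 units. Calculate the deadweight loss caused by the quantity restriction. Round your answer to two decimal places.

532.02

Without the quota, 143 - 2.5Q = 6 + 3Q gives Q* = 24.9091.
At Q = 11 the demand price is 143 - 2.5(11) = 115.5 and the supply price is 6 + 3(11) = 39.
DWL = (1/2)(gap between curves at 11) x (Q* - 11) = (1/2)(76.5)(13.9091) = 532.0227.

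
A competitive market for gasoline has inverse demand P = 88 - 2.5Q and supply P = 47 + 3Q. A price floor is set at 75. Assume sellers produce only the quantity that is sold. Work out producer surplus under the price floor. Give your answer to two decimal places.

105.04

Without the control, 88 - 2.5Q = 47 + 3Q so Q* = 7.4545 and P* = 69.3636.
At P = 75, buyers demand (88 - 75)/2.5 = 5.2 while sellers would supply more, so the quantity traded is 5.2 at price 75.
The supply price at Q = 5.2 is 62.6. PS is the trapezoid between 75 and supply over [0, 5.2]: (1/2)[(75 - 47) + (75 - 62.6)](5.2) = 105.04.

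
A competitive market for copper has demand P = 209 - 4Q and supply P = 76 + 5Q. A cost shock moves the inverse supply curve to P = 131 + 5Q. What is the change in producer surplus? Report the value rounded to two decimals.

Initial equilibrium: Q_0 = 14.7778, P_0 = 149.8889; CS_0 = (1/2)(14.7778)(59.1111) = 436.7654, PS_0 = (1/2)(14.7778)(73.8889) = 545.9568.
New equilibrium: 209 - 4Q = 131 + 5Q gives Q_1 = 8.6667, P_1 = 174.3333; CS_1 = 150.2222, PS_1 = 187.7778.
Change in producer surplus = 187.7778 - 545.9568 = -358.179.

-358.18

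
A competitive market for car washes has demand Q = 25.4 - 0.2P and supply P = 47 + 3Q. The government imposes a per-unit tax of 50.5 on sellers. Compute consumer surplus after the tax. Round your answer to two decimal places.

Rewriting demand in inverse form: P = 127 - 5Q.
Without the tax, 127 - 5Q = 47 + 3Q so Q* = 10 and P* = 77.
With the tax, sellers need 50.5 more per unit: 127 - 5Q = 47 + 3Q + 50.5, so Q_t = 3.6875. Buyers pay P_b = 108.5625; sellers receive P_s = P_b - 50.5 = 58.0625.
CS = (1/2)(Q_t)(127 - P_b) = (1/2)(3.6875)(18.4375) = 33.9941.

33.99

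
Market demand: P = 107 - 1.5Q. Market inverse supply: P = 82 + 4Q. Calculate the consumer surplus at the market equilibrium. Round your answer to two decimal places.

Set 107 - 1.5Q = 82 + 4Q, which gives 25 = 5.5Q, so Q* = 4.5455 and P* = 107 - 1.5(4.5455) = 100.1818.
Consumer surplus is the triangle under demand above P*: (1/2)(4.5455)(107 - 100.1818) = (1/2)(4.5455)(6.8182) = 15.4959.

15.50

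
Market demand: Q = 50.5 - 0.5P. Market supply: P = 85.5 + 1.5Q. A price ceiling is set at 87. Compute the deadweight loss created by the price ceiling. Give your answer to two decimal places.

20.57

Rewriting demand in inverse form: P = 101 - 2Q.
Without the control, 101 - 2Q = 85.5 + 1.5Q so Q* = 4.4286 and P* = 92.1429.
At P = 87, sellers supply (87 - 85.5)/1.5 = 1 while buyers want more, so the quantity traded is 1 at price 87.
The lost-trades triangle has base Q* - 1 = 3.4286 and height equal to the gap between the curves at Q = 1, which is 99 - 87 = 12. DWL = (1/2)(3.4286)(12) = 20.5714.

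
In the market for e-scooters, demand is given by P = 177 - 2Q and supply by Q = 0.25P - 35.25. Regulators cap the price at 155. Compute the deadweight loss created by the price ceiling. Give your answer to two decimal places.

18.75

Rewriting supply in inverse form: P = 141 + 4Q.
Free-market equilibrium: 177 - 2Q = 141 + 4Q gives Q* = 6, P* = 165.
At the ceiling price 155, quantity supplied is (155 - 141)/4 = 3.5; supply is the short side, so Q = 3.5 trades at P = 155.
At Q = 3.5 the demand price is 170 and the supply price is 155. Deadweight loss is the triangle between the curves from 3.5 to 6: (1/2)(170 - 155)(6 - 3.5) = 18.75.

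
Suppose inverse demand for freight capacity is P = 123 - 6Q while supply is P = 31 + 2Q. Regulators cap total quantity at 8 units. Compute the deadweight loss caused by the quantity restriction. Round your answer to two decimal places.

Unrestricted equilibrium: Q* = (123 - 31)/(6 + 2) = 11.5.
At Q = 8 the demand price is 123 - 6(8) = 75 and the supply price is 31 + 2(8) = 47.
Deadweight loss is the triangle between the curves from 8 to 11.5: (1/2)(75 - 47)(11.5 - 8) = 49.

49.00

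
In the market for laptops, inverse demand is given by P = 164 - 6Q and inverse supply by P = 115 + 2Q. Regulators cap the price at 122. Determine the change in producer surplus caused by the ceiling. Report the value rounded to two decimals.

Without the control, 164 - 6Q = 115 + 2Q so Q* = 6.125 and P* = 127.25.
At P = 122, sellers supply (122 - 115)/2 = 3.5 while buyers want more, so the quantity traded is 3.5 at price 122.
PS goes from (1/2)(6.125)(12.25) = 37.5156 to 12.25 (computed as (122 - 115)(3.5) - (1/2)(2)(3.5)^2), a change of -25.2656.

-25.27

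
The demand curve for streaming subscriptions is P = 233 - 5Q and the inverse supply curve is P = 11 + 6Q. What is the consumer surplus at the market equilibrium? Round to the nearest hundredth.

1018.26

Setting demand equal to supply, 222 = 11Q, so Q* = 20.1818 and P* = 132.0909.
CS is the area between the demand curve and P* from 0 to Q*: (1/2)(20.1818)(100.9091) = 1018.2645.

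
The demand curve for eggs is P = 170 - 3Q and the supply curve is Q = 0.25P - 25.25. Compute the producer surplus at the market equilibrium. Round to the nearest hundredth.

Rewriting supply in inverse form: P = 101 + 4Q.
Setting demand equal to supply, 69 = 7Q, so Q* = 9.8571 and P* = 140.4286.
PS is the area between P* and the supply curve from 0 to Q*: (1/2)(9.8571)(39.4286) = 194.3265.

194.33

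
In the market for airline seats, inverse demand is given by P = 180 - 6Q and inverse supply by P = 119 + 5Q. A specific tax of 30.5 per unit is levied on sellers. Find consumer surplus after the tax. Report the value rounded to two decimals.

23.06

Pre-tax equilibrium: 180 - 6Q = 119 + 5Q gives Q* = 5.5455, P* = 146.7273.
With the tax, sellers need 30.5 more per unit: 180 - 6Q = 119 + 5Q + 30.5, so Q_t = 2.7727. Buyers pay P_b = 163.3636; sellers receive P_s = P_b - 30.5 = 132.8636.
Consumer surplus is the triangle under demand above P_b: (1/2)(2.7727)(180 - 163.3636) = 23.064.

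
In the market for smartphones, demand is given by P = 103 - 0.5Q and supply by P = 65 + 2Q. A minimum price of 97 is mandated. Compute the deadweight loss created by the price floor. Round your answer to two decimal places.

12.80

Without the control, 103 - 0.5Q = 65 + 2Q so Q* = 15.2 and P* = 95.4.
At P = 97, buyers demand (103 - 97)/0.5 = 12 while sellers would supply more, so the quantity traded is 12 at price 97.
At Q = 12 the demand price is 97 and the supply price is 89. Deadweight loss is the triangle between the curves from 12 to 15.2: (1/2)(97 - 89)(15.2 - 12) = 12.8.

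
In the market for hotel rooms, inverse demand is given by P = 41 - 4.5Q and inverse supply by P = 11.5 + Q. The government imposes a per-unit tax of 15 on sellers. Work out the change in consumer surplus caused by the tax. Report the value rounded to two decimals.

Pre-tax equilibrium: 41 - 4.5Q = 11.5 + Q gives Q* = 5.3636, P* = 16.8636.
A tax on sellers shifts supply up by 15: 41 - 4.5Q = 11.5 + Q + 15, so Q_t = 2.6364. Buyers pay P_b = 29.1364; sellers receive P_s = P_b - 15 = 14.1364.
Consumers lose the trapezoid between P* and P_b out to Q_t plus the triangle from Q_t to Q*: change in CS = 15.6384 - 64.7293 = -49.0909.

-49.09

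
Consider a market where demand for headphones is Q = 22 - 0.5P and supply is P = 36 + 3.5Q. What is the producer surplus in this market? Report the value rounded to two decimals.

Rewriting demand in inverse form: P = 44 - 2Q.
Set 44 - 2Q = 36 + 3.5Q, which gives 8 = 5.5Q, so Q* = 1.4545 and P* = 44 - 2(1.4545) = 41.0909.
PS is the area between P* and the supply curve from 0 to Q*: (1/2)(1.4545)(5.0909) = 3.7025.

3.70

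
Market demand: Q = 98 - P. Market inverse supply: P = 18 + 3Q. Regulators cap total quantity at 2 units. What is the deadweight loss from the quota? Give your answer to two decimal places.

648.00

Rewriting demand in inverse form: P = 98 - Q.
Unrestricted equilibrium: Q* = (98 - 18)/(1 + 3) = 20.
At Q = 2 the demand price is 98 - (2) = 96 and the supply price is 18 + 3(2) = 24.
Deadweight loss is the triangle between the curves from 2 to 20: (1/2)(96 - 24)(20 - 2) = 648.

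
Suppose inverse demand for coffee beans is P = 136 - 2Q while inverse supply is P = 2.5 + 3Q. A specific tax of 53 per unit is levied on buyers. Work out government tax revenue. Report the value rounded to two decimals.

Pre-tax equilibrium: 136 - 2Q = 2.5 + 3Q gives Q* = 26.7, P* = 82.6.
A tax on buyers shifts demand down by 53: (136 - 53) - 2Q = 2.5 + 3Q, so Q_t = 16.1. Buyers pay P_b = 103.8; sellers receive P_s = P_b - 53 = 50.8.
Tax revenue = t x Q_t = 53 x 16.1 = 853.3.

853.30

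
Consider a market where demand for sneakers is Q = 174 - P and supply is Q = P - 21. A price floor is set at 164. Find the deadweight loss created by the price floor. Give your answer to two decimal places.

4422.25

Rewriting demand in inverse form: P = 174 - Q.
Rewriting supply in inverse form: P = 21 + Q.
Without the control, 174 - Q = 21 + Q so Q* = 76.5 and P* = 97.5.
At P = 164, buyers demand (174 - 164)/1 = 10 while sellers would supply more, so the quantity traded is 10 at price 164.
At Q = 10 the demand price is 164 and the supply price is 31. Deadweight loss is the triangle between the curves from 10 to 76.5: (1/2)(164 - 31)(76.5 - 10) = 4422.25.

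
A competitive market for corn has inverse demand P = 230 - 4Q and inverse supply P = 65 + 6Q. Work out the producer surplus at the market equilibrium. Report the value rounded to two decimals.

816.75

Equilibrium: 230 - 4Q = 65 + 6Q, so Q* = 16.5 and P* = 164.
The supply curve's price intercept is 65, so PS = (1/2)(Q*)(P* - 65) = (1/2)(16.5)(99) = 816.75.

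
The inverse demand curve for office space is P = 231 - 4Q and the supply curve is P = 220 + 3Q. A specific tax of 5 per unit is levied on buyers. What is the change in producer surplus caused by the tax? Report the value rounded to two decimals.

Pre-tax equilibrium: 231 - 4Q = 220 + 3Q gives Q* = 1.5714, P* = 224.7143.
A tax on buyers shifts demand down by 5: (231 - 5) - 4Q = 220 + 3Q, so Q_t = 0.8571. Buyers pay P_b = 227.5714; sellers receive P_s = P_b - 5 = 222.5714.
PS falls from (1/2)(1.5714)(4.7143) = 3.7041 to (1/2)(0.8571)(2.5714) = 1.102, a change of -2.602.

-2.60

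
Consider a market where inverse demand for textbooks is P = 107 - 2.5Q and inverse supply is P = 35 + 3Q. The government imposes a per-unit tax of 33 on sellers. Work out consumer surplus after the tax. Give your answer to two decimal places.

Without the tax, 107 - 2.5Q = 35 + 3Q so Q* = 13.0909 and P* = 74.2727.
With the tax, sellers need 33 more per unit: 107 - 2.5Q = 35 + 3Q + 33, so Q_t = 7.0909. Buyers pay P_b = 89.2727; sellers receive P_s = P_b - 33 = 56.2727.
Consumer surplus is the triangle under demand above P_b: (1/2)(7.0909)(107 - 89.2727) = 62.8512.

62.85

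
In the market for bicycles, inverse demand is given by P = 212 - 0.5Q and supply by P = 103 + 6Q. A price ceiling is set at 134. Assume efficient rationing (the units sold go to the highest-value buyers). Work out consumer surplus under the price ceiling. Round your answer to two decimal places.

Without the control, 212 - 0.5Q = 103 + 6Q so Q* = 16.7692 and P* = 203.6154.
At P = 134, sellers supply (134 - 103)/6 = 5.1667 while buyers want more, so the quantity traded is 5.1667 at price 134.
The demand price at Q = 5.1667 is 209.4167. CS is the trapezoid between demand and 134 over [0, 5.1667]: (1/2)[(212 - 134) + (209.4167 - 134)](5.1667) = 396.3264.

396.33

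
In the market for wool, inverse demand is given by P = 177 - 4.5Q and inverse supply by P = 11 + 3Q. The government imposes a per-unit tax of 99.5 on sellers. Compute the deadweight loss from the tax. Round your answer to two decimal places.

Without the tax, 177 - 4.5Q = 11 + 3Q so Q* = 22.1333 and P* = 77.4.
With the tax, sellers need 99.5 more per unit: 177 - 4.5Q = 11 + 3Q + 99.5, so Q_t = 8.8667. Buyers pay P_b = 137.1; sellers receive P_s = P_b - 99.5 = 37.6.
The welfare triangle lost has base Q* - Q_t = 13.2667 and height t = 99.5, so DWL = (1/2)(13.2667)(99.5) = 660.0167.

660.02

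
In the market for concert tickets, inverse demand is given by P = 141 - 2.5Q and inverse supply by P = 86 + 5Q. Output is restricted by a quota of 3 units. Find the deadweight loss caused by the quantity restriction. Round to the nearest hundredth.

70.42

Unrestricted equilibrium: Q* = (141 - 86)/(2.5 + 5) = 7.3333.
At Q = 3 the demand price is 141 - 2.5(3) = 133.5 and the supply price is 86 + 5(3) = 101.
DWL = (1/2)(gap between curves at 3) x (Q* - 3) = (1/2)(32.5)(4.3333) = 70.4167.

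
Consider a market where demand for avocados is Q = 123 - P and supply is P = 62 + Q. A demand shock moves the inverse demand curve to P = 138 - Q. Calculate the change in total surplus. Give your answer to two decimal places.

Rewriting demand in inverse form: P = 123 - Q.
Initial equilibrium: Q_0 = 30.5, P_0 = 92.5; CS_0 = (1/2)(30.5)(30.5) = 465.125, PS_0 = (1/2)(30.5)(30.5) = 465.125.
New equilibrium: 138 - Q = 62 + Q gives Q_1 = 38, P_1 = 100; CS_1 = 722, PS_1 = 722.
Change in total surplus = (722 + 722) - (465.125 + 465.125) = 513.75.

513.75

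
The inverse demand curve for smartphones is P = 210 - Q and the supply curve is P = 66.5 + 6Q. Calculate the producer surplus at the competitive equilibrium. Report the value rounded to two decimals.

Setting demand equal to supply, 143.5 = 7Q, so Q* = 20.5 and P* = 189.5.
Producer surplus is the triangle above supply below P*: (1/2)(20.5)(189.5 - 66.5) = (1/2)(20.5)(123) = 1260.75.

1260.75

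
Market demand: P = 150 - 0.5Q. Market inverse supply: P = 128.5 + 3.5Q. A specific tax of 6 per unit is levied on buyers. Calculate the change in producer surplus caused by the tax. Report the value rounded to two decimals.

Without the tax, 150 - 0.5Q = 128.5 + 3.5Q so Q* = 5.375 and P* = 147.3125.
A tax on buyers shifts demand down by 6: (150 - 6) - 0.5Q = 128.5 + 3.5Q, so Q_t = 3.875. Buyers pay P_b = 148.0625; sellers receive P_s = P_b - 6 = 142.0625.
Producers lose the trapezoid between P_s and P* out to Q_t plus the triangle from Q_t to Q*: change in PS = 26.2773 - 50.5586 = -24.2812.

-24.28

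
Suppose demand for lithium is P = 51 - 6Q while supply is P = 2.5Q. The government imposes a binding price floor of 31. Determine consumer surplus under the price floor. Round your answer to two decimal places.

33.33

Free-market equilibrium: 51 - 6Q = 2.5Q gives Q* = 6, P* = 15.
At P = 31, buyers demand (51 - 31)/6 = 3.3333 while sellers would supply more, so the quantity traded is 3.3333 at price 31.
CS is the triangle under demand above 31: (1/2)(3.3333)(51 - 31) = 33.3333.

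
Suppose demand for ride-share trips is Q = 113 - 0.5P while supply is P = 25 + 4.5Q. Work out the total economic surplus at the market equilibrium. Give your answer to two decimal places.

Rewriting demand in inverse form: P = 226 - 2Q.
Setting demand equal to supply, 201 = 6.5Q, so Q* = 30.9231 and P* = 164.1538.
Total surplus is the full triangle between the curves from 0 to Q*: (1/2)(30.9231)(226 - 25) = 3107.7692.

3107.77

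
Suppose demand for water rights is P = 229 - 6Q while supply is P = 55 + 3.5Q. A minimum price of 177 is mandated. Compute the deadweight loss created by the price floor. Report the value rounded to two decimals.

Without the control, 229 - 6Q = 55 + 3.5Q so Q* = 18.3158 and P* = 119.1053.
At P = 177, buyers demand (229 - 177)/6 = 8.6667 while sellers would supply more, so the quantity traded is 8.6667 at price 177.
The lost-trades triangle has base Q* - 8.6667 = 9.6491 and height equal to the gap between the curves at Q = 8.6667, which is 177 - 85.3333 = 91.6667. DWL = (1/2)(9.6491)(91.6667) = 442.2515.

442.25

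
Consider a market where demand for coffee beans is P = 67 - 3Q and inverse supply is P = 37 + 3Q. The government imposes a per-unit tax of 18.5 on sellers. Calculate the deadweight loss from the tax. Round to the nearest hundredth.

28.52

Pre-tax equilibrium: 67 - 3Q = 37 + 3Q gives Q* = 5, P* = 52.
A tax on sellers shifts supply up by 18.5: 67 - 3Q = 37 + 3Q + 18.5, so Q_t = 1.9167. Buyers pay P_b = 61.25; sellers receive P_s = P_b - 18.5 = 42.75.
Deadweight loss is the triangle between the curves from Q_t to Q*: (1/2)(5 - 1.9167)(18.5) = 28.5208.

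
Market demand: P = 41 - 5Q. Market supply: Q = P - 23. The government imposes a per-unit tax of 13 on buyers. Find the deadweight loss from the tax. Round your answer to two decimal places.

Rewriting supply in inverse form: P = 23 + Q.
Pre-tax equilibrium: 41 - 5Q = 23 + Q gives Q* = 3, P* = 26.
A tax on buyers shifts demand down by 13: (41 - 13) - 5Q = 23 + Q, so Q_t = 0.8333. Buyers pay P_b = 36.8333; sellers receive P_s = P_b - 13 = 23.8333.
The welfare triangle lost has base Q* - Q_t = 2.1667 and height t = 13, so DWL = (1/2)(2.1667)(13) = 14.0833.

14.08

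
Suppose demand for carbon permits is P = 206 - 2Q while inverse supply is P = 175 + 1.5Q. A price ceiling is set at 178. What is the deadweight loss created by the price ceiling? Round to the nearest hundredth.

Without the control, 206 - 2Q = 175 + 1.5Q so Q* = 8.8571 and P* = 188.2857.
At P = 178, sellers supply (178 - 175)/1.5 = 2 while buyers want more, so the quantity traded is 2 at price 178.
At Q = 2 the demand price is 202 and the supply price is 178. Deadweight loss is the triangle between the curves from 2 to 8.8571: (1/2)(202 - 178)(8.8571 - 2) = 82.2857.

82.29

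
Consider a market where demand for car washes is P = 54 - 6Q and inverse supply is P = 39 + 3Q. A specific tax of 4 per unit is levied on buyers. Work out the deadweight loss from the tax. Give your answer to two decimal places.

0.89

Without the tax, 54 - 6Q = 39 + 3Q so Q* = 1.6667 and P* = 44.
With the tax, buyers' net willingness to pay falls by 4: (54 - 4) - 6Q = 39 + 3Q, so Q_t = 1.2222. Buyers pay P_b = 46.6667; sellers receive P_s = P_b - 4 = 42.6667.
The welfare triangle lost has base Q* - Q_t = 0.4444 and height t = 4, so DWL = (1/2)(0.4444)(4) = 0.8889.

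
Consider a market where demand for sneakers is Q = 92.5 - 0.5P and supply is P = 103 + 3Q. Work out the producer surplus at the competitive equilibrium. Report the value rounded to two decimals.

Rewriting demand in inverse form: P = 185 - 2Q.
Setting demand equal to supply, 82 = 5Q, so Q* = 16.4 and P* = 152.2.
PS is the area between P* and the supply curve from 0 to Q*: (1/2)(16.4)(49.2) = 403.44.

403.44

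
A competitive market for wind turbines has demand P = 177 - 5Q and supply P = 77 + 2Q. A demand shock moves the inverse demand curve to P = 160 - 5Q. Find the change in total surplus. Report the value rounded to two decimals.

-222.21

Initial equilibrium: Q_0 = 14.2857, P_0 = 105.5714; CS_0 = (1/2)(14.2857)(71.4286) = 510.2041, PS_0 = (1/2)(14.2857)(28.5714) = 204.0816.
New equilibrium: 160 - 5Q = 77 + 2Q gives Q_1 = 11.8571, P_1 = 100.7143; CS_1 = 351.4796, PS_1 = 140.5918.
Change in total surplus = (351.4796 + 140.5918) - (510.2041 + 204.0816) = -222.2143.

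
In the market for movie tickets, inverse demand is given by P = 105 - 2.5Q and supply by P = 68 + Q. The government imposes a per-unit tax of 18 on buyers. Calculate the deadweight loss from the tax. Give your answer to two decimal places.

46.29

Without the tax, 105 - 2.5Q = 68 + Q so Q* = 10.5714 and P* = 78.5714.
With the tax, buyers' net willingness to pay falls by 18: (105 - 18) - 2.5Q = 68 + Q, so Q_t = 5.4286. Buyers pay P_b = 91.4286; sellers receive P_s = P_b - 18 = 73.4286.
The welfare triangle lost has base Q* - Q_t = 5.1429 and height t = 18, so DWL = (1/2)(5.1429)(18) = 46.2857.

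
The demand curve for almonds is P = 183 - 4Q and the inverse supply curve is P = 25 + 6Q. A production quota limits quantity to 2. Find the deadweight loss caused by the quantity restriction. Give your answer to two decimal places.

Unrestricted equilibrium: Q* = (183 - 25)/(4 + 6) = 15.8.
At Q = 2 the demand price is 183 - 4(2) = 175 and the supply price is 25 + 6(2) = 37.
DWL = (1/2)(gap between curves at 2) x (Q* - 2) = (1/2)(138)(13.8) = 952.2.

952.20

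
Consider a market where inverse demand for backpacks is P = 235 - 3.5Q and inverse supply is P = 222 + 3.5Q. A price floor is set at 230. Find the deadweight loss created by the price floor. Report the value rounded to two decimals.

0.64

Without the control, 235 - 3.5Q = 222 + 3.5Q so Q* = 1.8571 and P* = 228.5.
At P = 230, buyers demand (235 - 230)/3.5 = 1.4286 while sellers would supply more, so the quantity traded is 1.4286 at price 230.
The lost-trades triangle has base Q* - 1.4286 = 0.4286 and height equal to the gap between the curves at Q = 1.4286, which is 230 - 227 = 3. DWL = (1/2)(0.4286)(3) = 0.6429.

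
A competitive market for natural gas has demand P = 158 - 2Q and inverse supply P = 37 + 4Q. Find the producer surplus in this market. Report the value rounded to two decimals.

813.39

Equilibrium: 158 - 2Q = 37 + 4Q, so Q* = 20.1667 and P* = 117.6667.
The supply curve's price intercept is 37, so PS = (1/2)(Q*)(P* - 37) = (1/2)(20.1667)(80.6667) = 813.3889.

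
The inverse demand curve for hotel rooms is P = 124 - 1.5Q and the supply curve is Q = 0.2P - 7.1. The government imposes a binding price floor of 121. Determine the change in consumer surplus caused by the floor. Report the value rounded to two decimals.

-136.03

Rewriting supply in inverse form: P = 35.5 + 5Q.
Without the control, 124 - 1.5Q = 35.5 + 5Q so Q* = 13.6154 and P* = 103.5769.
At P = 121, buyers demand (124 - 121)/1.5 = 2 while sellers would supply more, so the quantity traded is 2 at price 121.
CS goes from (1/2)(13.6154)(20.4231) = 139.034 to 3 (computed as (124 - 121)(2) - (1/2)(1.5)(2)^2), a change of -136.034.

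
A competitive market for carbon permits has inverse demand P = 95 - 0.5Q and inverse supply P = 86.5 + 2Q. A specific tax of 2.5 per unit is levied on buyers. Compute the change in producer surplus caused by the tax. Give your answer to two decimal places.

Pre-tax equilibrium: 95 - 0.5Q = 86.5 + 2Q gives Q* = 3.4, P* = 93.3.
With the tax, buyers' net willingness to pay falls by 2.5: (95 - 2.5) - 0.5Q = 86.5 + 2Q, so Q_t = 2.4. Buyers pay P_b = 93.8; sellers receive P_s = P_b - 2.5 = 91.3.
PS falls from (1/2)(3.4)(6.8) = 11.56 to (1/2)(2.4)(4.8) = 5.76, a change of -5.8.

-5.80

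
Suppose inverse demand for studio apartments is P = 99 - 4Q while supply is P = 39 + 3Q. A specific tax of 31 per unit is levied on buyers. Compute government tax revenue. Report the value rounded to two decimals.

Pre-tax equilibrium: 99 - 4Q = 39 + 3Q gives Q* = 8.5714, P* = 64.7143.
A tax on buyers shifts demand down by 31: (99 - 31) - 4Q = 39 + 3Q, so Q_t = 4.1429. Buyers pay P_b = 82.4286; sellers receive P_s = P_b - 31 = 51.4286.
Tax revenue = t x Q_t = 31 x 4.1429 = 128.4286.

128.43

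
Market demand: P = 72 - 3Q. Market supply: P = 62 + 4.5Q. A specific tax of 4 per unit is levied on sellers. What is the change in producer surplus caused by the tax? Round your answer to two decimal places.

-2.56

Pre-tax equilibrium: 72 - 3Q = 62 + 4.5Q gives Q* = 1.3333, P* = 68.
With the tax, sellers need 4 more per unit: 72 - 3Q = 62 + 4.5Q + 4, so Q_t = 0.8. Buyers pay P_b = 69.6; sellers receive P_s = P_b - 4 = 65.6.
PS falls from (1/2)(1.3333)(6) = 4 to (1/2)(0.8)(3.6) = 1.44, a change of -2.56.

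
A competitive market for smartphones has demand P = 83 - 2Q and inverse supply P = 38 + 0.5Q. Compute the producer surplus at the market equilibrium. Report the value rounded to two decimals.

Setting demand equal to supply, 45 = 2.5Q, so Q* = 18 and P* = 47.
The supply curve's price intercept is 38, so PS = (1/2)(Q*)(P* - 38) = (1/2)(18)(9) = 81.

81.00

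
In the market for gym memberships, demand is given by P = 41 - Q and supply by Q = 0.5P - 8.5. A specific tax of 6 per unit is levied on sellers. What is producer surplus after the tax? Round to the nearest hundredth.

Rewriting supply in inverse form: P = 17 + 2Q.
Without the tax, 41 - Q = 17 + 2Q so Q* = 8 and P* = 33.
With the tax, sellers need 6 more per unit: 41 - Q = 17 + 2Q + 6, so Q_t = 6. Buyers pay P_b = 35; sellers receive P_s = P_b - 6 = 29.
Producer surplus is the triangle above supply below P_s: (1/2)(6)(29 - 17) = 36.

36.00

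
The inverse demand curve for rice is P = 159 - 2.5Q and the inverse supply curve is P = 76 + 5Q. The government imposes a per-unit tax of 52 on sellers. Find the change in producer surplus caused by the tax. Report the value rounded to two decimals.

Without the tax, 159 - 2.5Q = 76 + 5Q so Q* = 11.0667 and P* = 131.3333.
With the tax, sellers need 52 more per unit: 159 - 2.5Q = 76 + 5Q + 52, so Q_t = 4.1333. Buyers pay P_b = 148.6667; sellers receive P_s = P_b - 52 = 96.6667.
PS falls from (1/2)(11.0667)(55.3333) = 306.1778 to (1/2)(4.1333)(20.6667) = 42.7111, a change of -263.4667.

-263.47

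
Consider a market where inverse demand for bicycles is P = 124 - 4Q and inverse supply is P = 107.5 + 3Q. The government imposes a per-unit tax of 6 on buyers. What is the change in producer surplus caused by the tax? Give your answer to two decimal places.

-4.96

Without the tax, 124 - 4Q = 107.5 + 3Q so Q* = 2.3571 and P* = 114.5714.
With the tax, buyers' net willingness to pay falls by 6: (124 - 6) - 4Q = 107.5 + 3Q, so Q_t = 1.5. Buyers pay P_b = 118; sellers receive P_s = P_b - 6 = 112.
Producers lose the trapezoid between P_s and P* out to Q_t plus the triangle from Q_t to Q*: change in PS = 3.375 - 8.3342 = -4.9592.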